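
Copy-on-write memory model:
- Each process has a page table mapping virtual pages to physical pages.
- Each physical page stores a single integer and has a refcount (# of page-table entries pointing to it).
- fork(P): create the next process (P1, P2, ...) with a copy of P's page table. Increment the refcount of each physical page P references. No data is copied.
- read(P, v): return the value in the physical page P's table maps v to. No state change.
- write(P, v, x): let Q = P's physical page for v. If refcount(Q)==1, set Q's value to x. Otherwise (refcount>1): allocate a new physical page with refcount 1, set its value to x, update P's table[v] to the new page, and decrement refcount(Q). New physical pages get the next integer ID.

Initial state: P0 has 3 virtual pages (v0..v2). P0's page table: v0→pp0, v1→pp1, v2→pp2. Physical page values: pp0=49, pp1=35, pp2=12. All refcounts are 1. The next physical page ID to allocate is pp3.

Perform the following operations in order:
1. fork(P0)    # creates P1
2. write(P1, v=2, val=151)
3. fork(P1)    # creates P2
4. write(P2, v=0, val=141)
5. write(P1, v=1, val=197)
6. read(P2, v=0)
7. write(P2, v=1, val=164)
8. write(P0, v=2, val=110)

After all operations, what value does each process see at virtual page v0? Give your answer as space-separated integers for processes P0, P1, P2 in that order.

Answer: 49 49 141

Derivation:
Op 1: fork(P0) -> P1. 3 ppages; refcounts: pp0:2 pp1:2 pp2:2
Op 2: write(P1, v2, 151). refcount(pp2)=2>1 -> COPY to pp3. 4 ppages; refcounts: pp0:2 pp1:2 pp2:1 pp3:1
Op 3: fork(P1) -> P2. 4 ppages; refcounts: pp0:3 pp1:3 pp2:1 pp3:2
Op 4: write(P2, v0, 141). refcount(pp0)=3>1 -> COPY to pp4. 5 ppages; refcounts: pp0:2 pp1:3 pp2:1 pp3:2 pp4:1
Op 5: write(P1, v1, 197). refcount(pp1)=3>1 -> COPY to pp5. 6 ppages; refcounts: pp0:2 pp1:2 pp2:1 pp3:2 pp4:1 pp5:1
Op 6: read(P2, v0) -> 141. No state change.
Op 7: write(P2, v1, 164). refcount(pp1)=2>1 -> COPY to pp6. 7 ppages; refcounts: pp0:2 pp1:1 pp2:1 pp3:2 pp4:1 pp5:1 pp6:1
Op 8: write(P0, v2, 110). refcount(pp2)=1 -> write in place. 7 ppages; refcounts: pp0:2 pp1:1 pp2:1 pp3:2 pp4:1 pp5:1 pp6:1
P0: v0 -> pp0 = 49
P1: v0 -> pp0 = 49
P2: v0 -> pp4 = 141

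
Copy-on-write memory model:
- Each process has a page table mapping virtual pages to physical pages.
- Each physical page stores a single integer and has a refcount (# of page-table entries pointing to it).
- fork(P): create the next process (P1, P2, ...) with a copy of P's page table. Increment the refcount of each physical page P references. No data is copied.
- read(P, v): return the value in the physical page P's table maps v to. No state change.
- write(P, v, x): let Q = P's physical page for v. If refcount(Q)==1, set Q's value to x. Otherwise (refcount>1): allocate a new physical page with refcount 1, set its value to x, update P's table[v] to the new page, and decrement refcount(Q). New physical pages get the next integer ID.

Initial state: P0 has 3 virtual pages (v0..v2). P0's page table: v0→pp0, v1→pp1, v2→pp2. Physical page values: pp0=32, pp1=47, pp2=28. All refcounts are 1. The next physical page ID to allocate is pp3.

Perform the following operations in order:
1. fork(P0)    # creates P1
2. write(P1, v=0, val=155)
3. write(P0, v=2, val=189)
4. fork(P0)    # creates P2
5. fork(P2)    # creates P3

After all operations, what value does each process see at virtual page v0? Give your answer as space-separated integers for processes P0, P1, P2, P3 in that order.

Op 1: fork(P0) -> P1. 3 ppages; refcounts: pp0:2 pp1:2 pp2:2
Op 2: write(P1, v0, 155). refcount(pp0)=2>1 -> COPY to pp3. 4 ppages; refcounts: pp0:1 pp1:2 pp2:2 pp3:1
Op 3: write(P0, v2, 189). refcount(pp2)=2>1 -> COPY to pp4. 5 ppages; refcounts: pp0:1 pp1:2 pp2:1 pp3:1 pp4:1
Op 4: fork(P0) -> P2. 5 ppages; refcounts: pp0:2 pp1:3 pp2:1 pp3:1 pp4:2
Op 5: fork(P2) -> P3. 5 ppages; refcounts: pp0:3 pp1:4 pp2:1 pp3:1 pp4:3
P0: v0 -> pp0 = 32
P1: v0 -> pp3 = 155
P2: v0 -> pp0 = 32
P3: v0 -> pp0 = 32

Answer: 32 155 32 32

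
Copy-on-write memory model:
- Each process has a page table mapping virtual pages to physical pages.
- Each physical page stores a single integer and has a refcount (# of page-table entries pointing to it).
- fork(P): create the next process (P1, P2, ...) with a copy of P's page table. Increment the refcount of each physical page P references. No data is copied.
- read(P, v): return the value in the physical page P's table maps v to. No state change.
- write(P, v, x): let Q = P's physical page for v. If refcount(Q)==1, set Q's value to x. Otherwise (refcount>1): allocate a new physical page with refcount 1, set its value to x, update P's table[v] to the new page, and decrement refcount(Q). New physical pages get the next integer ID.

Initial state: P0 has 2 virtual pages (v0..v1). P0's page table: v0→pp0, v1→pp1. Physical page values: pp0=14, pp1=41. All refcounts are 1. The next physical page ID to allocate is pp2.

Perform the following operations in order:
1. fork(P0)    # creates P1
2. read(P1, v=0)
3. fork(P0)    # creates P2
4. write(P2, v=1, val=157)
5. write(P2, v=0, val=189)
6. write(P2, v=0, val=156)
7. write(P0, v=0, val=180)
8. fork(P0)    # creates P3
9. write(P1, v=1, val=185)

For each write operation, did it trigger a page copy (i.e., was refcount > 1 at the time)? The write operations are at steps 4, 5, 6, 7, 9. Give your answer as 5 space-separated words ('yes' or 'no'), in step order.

Op 1: fork(P0) -> P1. 2 ppages; refcounts: pp0:2 pp1:2
Op 2: read(P1, v0) -> 14. No state change.
Op 3: fork(P0) -> P2. 2 ppages; refcounts: pp0:3 pp1:3
Op 4: write(P2, v1, 157). refcount(pp1)=3>1 -> COPY to pp2. 3 ppages; refcounts: pp0:3 pp1:2 pp2:1
Op 5: write(P2, v0, 189). refcount(pp0)=3>1 -> COPY to pp3. 4 ppages; refcounts: pp0:2 pp1:2 pp2:1 pp3:1
Op 6: write(P2, v0, 156). refcount(pp3)=1 -> write in place. 4 ppages; refcounts: pp0:2 pp1:2 pp2:1 pp3:1
Op 7: write(P0, v0, 180). refcount(pp0)=2>1 -> COPY to pp4. 5 ppages; refcounts: pp0:1 pp1:2 pp2:1 pp3:1 pp4:1
Op 8: fork(P0) -> P3. 5 ppages; refcounts: pp0:1 pp1:3 pp2:1 pp3:1 pp4:2
Op 9: write(P1, v1, 185). refcount(pp1)=3>1 -> COPY to pp5. 6 ppages; refcounts: pp0:1 pp1:2 pp2:1 pp3:1 pp4:2 pp5:1

yes yes no yes yes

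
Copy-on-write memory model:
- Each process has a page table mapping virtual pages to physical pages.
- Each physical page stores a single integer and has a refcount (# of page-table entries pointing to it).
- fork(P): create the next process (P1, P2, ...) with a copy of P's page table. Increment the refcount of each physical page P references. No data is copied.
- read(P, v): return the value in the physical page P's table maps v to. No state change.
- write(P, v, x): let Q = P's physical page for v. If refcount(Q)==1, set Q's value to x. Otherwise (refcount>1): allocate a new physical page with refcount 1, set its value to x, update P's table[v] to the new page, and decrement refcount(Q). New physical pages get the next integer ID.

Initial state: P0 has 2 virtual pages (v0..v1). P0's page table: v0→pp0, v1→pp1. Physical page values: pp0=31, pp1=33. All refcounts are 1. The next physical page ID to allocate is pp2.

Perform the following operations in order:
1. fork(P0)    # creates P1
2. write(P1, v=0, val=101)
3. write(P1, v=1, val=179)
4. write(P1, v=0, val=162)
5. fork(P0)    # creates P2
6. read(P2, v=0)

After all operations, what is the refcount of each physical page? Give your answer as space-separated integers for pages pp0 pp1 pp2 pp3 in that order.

Answer: 2 2 1 1

Derivation:
Op 1: fork(P0) -> P1. 2 ppages; refcounts: pp0:2 pp1:2
Op 2: write(P1, v0, 101). refcount(pp0)=2>1 -> COPY to pp2. 3 ppages; refcounts: pp0:1 pp1:2 pp2:1
Op 3: write(P1, v1, 179). refcount(pp1)=2>1 -> COPY to pp3. 4 ppages; refcounts: pp0:1 pp1:1 pp2:1 pp3:1
Op 4: write(P1, v0, 162). refcount(pp2)=1 -> write in place. 4 ppages; refcounts: pp0:1 pp1:1 pp2:1 pp3:1
Op 5: fork(P0) -> P2. 4 ppages; refcounts: pp0:2 pp1:2 pp2:1 pp3:1
Op 6: read(P2, v0) -> 31. No state change.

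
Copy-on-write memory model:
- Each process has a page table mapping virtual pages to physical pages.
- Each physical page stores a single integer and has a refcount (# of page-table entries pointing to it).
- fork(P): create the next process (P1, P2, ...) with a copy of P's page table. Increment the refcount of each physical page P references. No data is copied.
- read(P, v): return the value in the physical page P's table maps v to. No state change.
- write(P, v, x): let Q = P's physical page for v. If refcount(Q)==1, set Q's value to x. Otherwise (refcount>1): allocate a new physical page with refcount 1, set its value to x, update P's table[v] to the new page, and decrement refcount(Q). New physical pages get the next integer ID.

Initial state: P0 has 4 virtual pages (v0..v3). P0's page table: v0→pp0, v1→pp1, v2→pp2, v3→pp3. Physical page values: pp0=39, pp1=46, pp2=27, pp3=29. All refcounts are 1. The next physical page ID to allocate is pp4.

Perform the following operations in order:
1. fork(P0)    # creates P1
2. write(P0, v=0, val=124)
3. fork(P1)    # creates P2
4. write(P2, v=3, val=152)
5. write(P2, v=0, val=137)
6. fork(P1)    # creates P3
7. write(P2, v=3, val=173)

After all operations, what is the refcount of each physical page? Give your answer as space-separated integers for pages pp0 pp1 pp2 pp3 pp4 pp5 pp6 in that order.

Op 1: fork(P0) -> P1. 4 ppages; refcounts: pp0:2 pp1:2 pp2:2 pp3:2
Op 2: write(P0, v0, 124). refcount(pp0)=2>1 -> COPY to pp4. 5 ppages; refcounts: pp0:1 pp1:2 pp2:2 pp3:2 pp4:1
Op 3: fork(P1) -> P2. 5 ppages; refcounts: pp0:2 pp1:3 pp2:3 pp3:3 pp4:1
Op 4: write(P2, v3, 152). refcount(pp3)=3>1 -> COPY to pp5. 6 ppages; refcounts: pp0:2 pp1:3 pp2:3 pp3:2 pp4:1 pp5:1
Op 5: write(P2, v0, 137). refcount(pp0)=2>1 -> COPY to pp6. 7 ppages; refcounts: pp0:1 pp1:3 pp2:3 pp3:2 pp4:1 pp5:1 pp6:1
Op 6: fork(P1) -> P3. 7 ppages; refcounts: pp0:2 pp1:4 pp2:4 pp3:3 pp4:1 pp5:1 pp6:1
Op 7: write(P2, v3, 173). refcount(pp5)=1 -> write in place. 7 ppages; refcounts: pp0:2 pp1:4 pp2:4 pp3:3 pp4:1 pp5:1 pp6:1

Answer: 2 4 4 3 1 1 1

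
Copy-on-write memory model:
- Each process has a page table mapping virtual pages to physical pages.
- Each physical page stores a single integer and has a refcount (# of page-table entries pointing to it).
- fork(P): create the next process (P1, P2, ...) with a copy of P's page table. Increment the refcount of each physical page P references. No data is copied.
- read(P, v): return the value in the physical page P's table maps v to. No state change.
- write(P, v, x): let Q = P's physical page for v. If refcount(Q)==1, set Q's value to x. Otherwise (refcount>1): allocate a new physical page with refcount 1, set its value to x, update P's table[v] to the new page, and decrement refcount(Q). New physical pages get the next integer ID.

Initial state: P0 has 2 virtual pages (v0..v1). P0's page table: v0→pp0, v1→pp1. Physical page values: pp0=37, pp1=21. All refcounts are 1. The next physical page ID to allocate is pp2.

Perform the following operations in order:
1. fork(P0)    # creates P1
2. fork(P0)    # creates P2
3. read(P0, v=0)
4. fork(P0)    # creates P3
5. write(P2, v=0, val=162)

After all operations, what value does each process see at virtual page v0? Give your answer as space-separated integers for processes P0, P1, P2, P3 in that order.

Answer: 37 37 162 37

Derivation:
Op 1: fork(P0) -> P1. 2 ppages; refcounts: pp0:2 pp1:2
Op 2: fork(P0) -> P2. 2 ppages; refcounts: pp0:3 pp1:3
Op 3: read(P0, v0) -> 37. No state change.
Op 4: fork(P0) -> P3. 2 ppages; refcounts: pp0:4 pp1:4
Op 5: write(P2, v0, 162). refcount(pp0)=4>1 -> COPY to pp2. 3 ppages; refcounts: pp0:3 pp1:4 pp2:1
P0: v0 -> pp0 = 37
P1: v0 -> pp0 = 37
P2: v0 -> pp2 = 162
P3: v0 -> pp0 = 37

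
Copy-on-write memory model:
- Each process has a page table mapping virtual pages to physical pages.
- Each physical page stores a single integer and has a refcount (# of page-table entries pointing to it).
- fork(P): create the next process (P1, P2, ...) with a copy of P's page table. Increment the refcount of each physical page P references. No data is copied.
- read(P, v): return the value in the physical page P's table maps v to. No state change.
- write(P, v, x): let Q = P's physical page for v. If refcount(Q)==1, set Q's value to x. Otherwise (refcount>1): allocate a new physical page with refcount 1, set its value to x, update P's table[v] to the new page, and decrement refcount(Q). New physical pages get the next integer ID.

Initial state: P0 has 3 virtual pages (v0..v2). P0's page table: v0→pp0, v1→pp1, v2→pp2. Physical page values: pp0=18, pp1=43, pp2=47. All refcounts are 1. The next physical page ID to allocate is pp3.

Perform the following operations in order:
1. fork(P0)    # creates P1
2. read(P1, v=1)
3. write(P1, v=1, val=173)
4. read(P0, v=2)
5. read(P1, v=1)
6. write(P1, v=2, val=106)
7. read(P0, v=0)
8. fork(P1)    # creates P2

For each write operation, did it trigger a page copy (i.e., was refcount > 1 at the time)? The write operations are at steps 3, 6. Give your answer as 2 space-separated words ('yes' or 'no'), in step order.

Op 1: fork(P0) -> P1. 3 ppages; refcounts: pp0:2 pp1:2 pp2:2
Op 2: read(P1, v1) -> 43. No state change.
Op 3: write(P1, v1, 173). refcount(pp1)=2>1 -> COPY to pp3. 4 ppages; refcounts: pp0:2 pp1:1 pp2:2 pp3:1
Op 4: read(P0, v2) -> 47. No state change.
Op 5: read(P1, v1) -> 173. No state change.
Op 6: write(P1, v2, 106). refcount(pp2)=2>1 -> COPY to pp4. 5 ppages; refcounts: pp0:2 pp1:1 pp2:1 pp3:1 pp4:1
Op 7: read(P0, v0) -> 18. No state change.
Op 8: fork(P1) -> P2. 5 ppages; refcounts: pp0:3 pp1:1 pp2:1 pp3:2 pp4:2

yes yes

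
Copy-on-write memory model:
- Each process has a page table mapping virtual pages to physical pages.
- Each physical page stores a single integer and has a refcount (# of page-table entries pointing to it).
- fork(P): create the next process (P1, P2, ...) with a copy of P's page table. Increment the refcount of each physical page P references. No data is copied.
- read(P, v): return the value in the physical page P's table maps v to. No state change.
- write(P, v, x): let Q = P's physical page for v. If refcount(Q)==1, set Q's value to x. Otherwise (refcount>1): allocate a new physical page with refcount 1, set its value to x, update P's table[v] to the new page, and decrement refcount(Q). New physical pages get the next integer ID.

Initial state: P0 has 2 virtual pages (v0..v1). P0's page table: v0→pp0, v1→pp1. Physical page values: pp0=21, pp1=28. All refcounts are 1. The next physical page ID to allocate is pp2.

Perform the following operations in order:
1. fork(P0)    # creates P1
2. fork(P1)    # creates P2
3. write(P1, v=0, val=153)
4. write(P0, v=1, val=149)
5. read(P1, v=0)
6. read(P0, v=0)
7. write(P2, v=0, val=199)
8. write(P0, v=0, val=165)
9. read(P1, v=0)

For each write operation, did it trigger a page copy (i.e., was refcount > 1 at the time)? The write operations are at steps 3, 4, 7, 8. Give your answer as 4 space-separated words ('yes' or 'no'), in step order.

Op 1: fork(P0) -> P1. 2 ppages; refcounts: pp0:2 pp1:2
Op 2: fork(P1) -> P2. 2 ppages; refcounts: pp0:3 pp1:3
Op 3: write(P1, v0, 153). refcount(pp0)=3>1 -> COPY to pp2. 3 ppages; refcounts: pp0:2 pp1:3 pp2:1
Op 4: write(P0, v1, 149). refcount(pp1)=3>1 -> COPY to pp3. 4 ppages; refcounts: pp0:2 pp1:2 pp2:1 pp3:1
Op 5: read(P1, v0) -> 153. No state change.
Op 6: read(P0, v0) -> 21. No state change.
Op 7: write(P2, v0, 199). refcount(pp0)=2>1 -> COPY to pp4. 5 ppages; refcounts: pp0:1 pp1:2 pp2:1 pp3:1 pp4:1
Op 8: write(P0, v0, 165). refcount(pp0)=1 -> write in place. 5 ppages; refcounts: pp0:1 pp1:2 pp2:1 pp3:1 pp4:1
Op 9: read(P1, v0) -> 153. No state change.

yes yes yes no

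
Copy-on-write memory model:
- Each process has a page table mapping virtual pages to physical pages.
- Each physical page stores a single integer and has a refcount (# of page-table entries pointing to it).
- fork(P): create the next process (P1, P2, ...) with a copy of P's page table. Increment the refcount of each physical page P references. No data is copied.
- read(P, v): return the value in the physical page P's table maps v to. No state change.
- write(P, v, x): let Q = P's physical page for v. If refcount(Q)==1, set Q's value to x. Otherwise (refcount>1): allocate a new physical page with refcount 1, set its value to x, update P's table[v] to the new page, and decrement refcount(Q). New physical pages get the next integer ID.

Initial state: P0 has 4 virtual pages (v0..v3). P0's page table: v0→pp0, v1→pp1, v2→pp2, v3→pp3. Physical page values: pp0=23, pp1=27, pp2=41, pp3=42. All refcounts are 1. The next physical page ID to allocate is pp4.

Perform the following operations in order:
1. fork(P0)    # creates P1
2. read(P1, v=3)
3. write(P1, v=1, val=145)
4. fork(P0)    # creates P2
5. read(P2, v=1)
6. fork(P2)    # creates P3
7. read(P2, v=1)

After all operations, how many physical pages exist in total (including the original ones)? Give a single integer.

Op 1: fork(P0) -> P1. 4 ppages; refcounts: pp0:2 pp1:2 pp2:2 pp3:2
Op 2: read(P1, v3) -> 42. No state change.
Op 3: write(P1, v1, 145). refcount(pp1)=2>1 -> COPY to pp4. 5 ppages; refcounts: pp0:2 pp1:1 pp2:2 pp3:2 pp4:1
Op 4: fork(P0) -> P2. 5 ppages; refcounts: pp0:3 pp1:2 pp2:3 pp3:3 pp4:1
Op 5: read(P2, v1) -> 27. No state change.
Op 6: fork(P2) -> P3. 5 ppages; refcounts: pp0:4 pp1:3 pp2:4 pp3:4 pp4:1
Op 7: read(P2, v1) -> 27. No state change.

Answer: 5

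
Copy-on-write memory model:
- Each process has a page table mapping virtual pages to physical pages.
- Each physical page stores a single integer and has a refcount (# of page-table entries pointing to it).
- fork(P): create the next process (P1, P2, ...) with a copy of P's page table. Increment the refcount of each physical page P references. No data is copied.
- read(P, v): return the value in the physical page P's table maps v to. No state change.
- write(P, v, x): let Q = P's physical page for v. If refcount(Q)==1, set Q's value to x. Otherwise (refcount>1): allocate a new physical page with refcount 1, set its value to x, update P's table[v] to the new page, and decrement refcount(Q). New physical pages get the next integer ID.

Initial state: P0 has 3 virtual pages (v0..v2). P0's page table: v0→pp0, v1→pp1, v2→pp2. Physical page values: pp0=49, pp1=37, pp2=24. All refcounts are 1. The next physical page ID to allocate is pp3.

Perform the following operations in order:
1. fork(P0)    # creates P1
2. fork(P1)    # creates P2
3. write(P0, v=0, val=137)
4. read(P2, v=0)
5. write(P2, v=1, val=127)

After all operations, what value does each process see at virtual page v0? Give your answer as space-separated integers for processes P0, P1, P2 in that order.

Op 1: fork(P0) -> P1. 3 ppages; refcounts: pp0:2 pp1:2 pp2:2
Op 2: fork(P1) -> P2. 3 ppages; refcounts: pp0:3 pp1:3 pp2:3
Op 3: write(P0, v0, 137). refcount(pp0)=3>1 -> COPY to pp3. 4 ppages; refcounts: pp0:2 pp1:3 pp2:3 pp3:1
Op 4: read(P2, v0) -> 49. No state change.
Op 5: write(P2, v1, 127). refcount(pp1)=3>1 -> COPY to pp4. 5 ppages; refcounts: pp0:2 pp1:2 pp2:3 pp3:1 pp4:1
P0: v0 -> pp3 = 137
P1: v0 -> pp0 = 49
P2: v0 -> pp0 = 49

Answer: 137 49 49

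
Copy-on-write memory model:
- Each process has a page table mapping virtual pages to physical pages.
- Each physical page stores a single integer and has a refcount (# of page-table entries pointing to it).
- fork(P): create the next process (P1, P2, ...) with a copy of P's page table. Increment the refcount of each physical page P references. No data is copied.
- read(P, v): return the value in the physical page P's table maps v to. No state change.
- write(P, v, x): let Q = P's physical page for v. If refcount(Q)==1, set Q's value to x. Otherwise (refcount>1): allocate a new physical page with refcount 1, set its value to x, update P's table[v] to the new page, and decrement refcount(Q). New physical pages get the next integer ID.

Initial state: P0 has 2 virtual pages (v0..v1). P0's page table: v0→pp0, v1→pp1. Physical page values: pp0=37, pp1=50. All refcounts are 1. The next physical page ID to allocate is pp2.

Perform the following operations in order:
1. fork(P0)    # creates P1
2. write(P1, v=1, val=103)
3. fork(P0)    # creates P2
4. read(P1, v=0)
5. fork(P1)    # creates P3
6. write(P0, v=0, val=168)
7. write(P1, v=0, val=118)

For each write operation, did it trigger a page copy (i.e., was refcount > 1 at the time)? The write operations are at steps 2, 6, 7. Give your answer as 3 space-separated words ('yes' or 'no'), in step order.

Op 1: fork(P0) -> P1. 2 ppages; refcounts: pp0:2 pp1:2
Op 2: write(P1, v1, 103). refcount(pp1)=2>1 -> COPY to pp2. 3 ppages; refcounts: pp0:2 pp1:1 pp2:1
Op 3: fork(P0) -> P2. 3 ppages; refcounts: pp0:3 pp1:2 pp2:1
Op 4: read(P1, v0) -> 37. No state change.
Op 5: fork(P1) -> P3. 3 ppages; refcounts: pp0:4 pp1:2 pp2:2
Op 6: write(P0, v0, 168). refcount(pp0)=4>1 -> COPY to pp3. 4 ppages; refcounts: pp0:3 pp1:2 pp2:2 pp3:1
Op 7: write(P1, v0, 118). refcount(pp0)=3>1 -> COPY to pp4. 5 ppages; refcounts: pp0:2 pp1:2 pp2:2 pp3:1 pp4:1

yes yes yes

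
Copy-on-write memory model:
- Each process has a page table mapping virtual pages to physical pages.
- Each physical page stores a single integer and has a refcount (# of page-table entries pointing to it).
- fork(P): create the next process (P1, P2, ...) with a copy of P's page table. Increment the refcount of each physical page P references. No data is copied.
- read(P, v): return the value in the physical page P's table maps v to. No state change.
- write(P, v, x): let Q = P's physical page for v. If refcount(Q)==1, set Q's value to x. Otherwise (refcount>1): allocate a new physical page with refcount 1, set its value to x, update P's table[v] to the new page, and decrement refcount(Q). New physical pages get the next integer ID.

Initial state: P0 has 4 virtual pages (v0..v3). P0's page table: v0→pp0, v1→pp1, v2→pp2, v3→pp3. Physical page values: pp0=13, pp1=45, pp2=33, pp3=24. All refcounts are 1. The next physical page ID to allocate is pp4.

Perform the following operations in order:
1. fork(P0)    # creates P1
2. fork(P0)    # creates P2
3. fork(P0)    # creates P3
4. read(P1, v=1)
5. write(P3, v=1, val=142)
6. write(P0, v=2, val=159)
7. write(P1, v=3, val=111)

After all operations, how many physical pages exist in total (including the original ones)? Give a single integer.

Op 1: fork(P0) -> P1. 4 ppages; refcounts: pp0:2 pp1:2 pp2:2 pp3:2
Op 2: fork(P0) -> P2. 4 ppages; refcounts: pp0:3 pp1:3 pp2:3 pp3:3
Op 3: fork(P0) -> P3. 4 ppages; refcounts: pp0:4 pp1:4 pp2:4 pp3:4
Op 4: read(P1, v1) -> 45. No state change.
Op 5: write(P3, v1, 142). refcount(pp1)=4>1 -> COPY to pp4. 5 ppages; refcounts: pp0:4 pp1:3 pp2:4 pp3:4 pp4:1
Op 6: write(P0, v2, 159). refcount(pp2)=4>1 -> COPY to pp5. 6 ppages; refcounts: pp0:4 pp1:3 pp2:3 pp3:4 pp4:1 pp5:1
Op 7: write(P1, v3, 111). refcount(pp3)=4>1 -> COPY to pp6. 7 ppages; refcounts: pp0:4 pp1:3 pp2:3 pp3:3 pp4:1 pp5:1 pp6:1

Answer: 7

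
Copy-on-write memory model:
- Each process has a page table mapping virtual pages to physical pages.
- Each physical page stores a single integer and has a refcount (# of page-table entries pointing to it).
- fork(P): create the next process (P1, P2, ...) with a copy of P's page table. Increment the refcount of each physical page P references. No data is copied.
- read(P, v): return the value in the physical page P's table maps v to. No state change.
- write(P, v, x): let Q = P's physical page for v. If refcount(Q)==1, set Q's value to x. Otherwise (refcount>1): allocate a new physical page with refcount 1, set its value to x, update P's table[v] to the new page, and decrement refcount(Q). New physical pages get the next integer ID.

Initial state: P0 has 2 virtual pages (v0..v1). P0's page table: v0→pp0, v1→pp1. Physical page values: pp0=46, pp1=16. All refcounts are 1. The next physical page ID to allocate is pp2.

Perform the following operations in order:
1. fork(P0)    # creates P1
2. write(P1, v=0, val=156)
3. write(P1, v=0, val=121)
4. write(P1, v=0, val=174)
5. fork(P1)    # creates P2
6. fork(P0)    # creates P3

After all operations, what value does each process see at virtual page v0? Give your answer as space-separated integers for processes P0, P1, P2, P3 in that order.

Op 1: fork(P0) -> P1. 2 ppages; refcounts: pp0:2 pp1:2
Op 2: write(P1, v0, 156). refcount(pp0)=2>1 -> COPY to pp2. 3 ppages; refcounts: pp0:1 pp1:2 pp2:1
Op 3: write(P1, v0, 121). refcount(pp2)=1 -> write in place. 3 ppages; refcounts: pp0:1 pp1:2 pp2:1
Op 4: write(P1, v0, 174). refcount(pp2)=1 -> write in place. 3 ppages; refcounts: pp0:1 pp1:2 pp2:1
Op 5: fork(P1) -> P2. 3 ppages; refcounts: pp0:1 pp1:3 pp2:2
Op 6: fork(P0) -> P3. 3 ppages; refcounts: pp0:2 pp1:4 pp2:2
P0: v0 -> pp0 = 46
P1: v0 -> pp2 = 174
P2: v0 -> pp2 = 174
P3: v0 -> pp0 = 46

Answer: 46 174 174 46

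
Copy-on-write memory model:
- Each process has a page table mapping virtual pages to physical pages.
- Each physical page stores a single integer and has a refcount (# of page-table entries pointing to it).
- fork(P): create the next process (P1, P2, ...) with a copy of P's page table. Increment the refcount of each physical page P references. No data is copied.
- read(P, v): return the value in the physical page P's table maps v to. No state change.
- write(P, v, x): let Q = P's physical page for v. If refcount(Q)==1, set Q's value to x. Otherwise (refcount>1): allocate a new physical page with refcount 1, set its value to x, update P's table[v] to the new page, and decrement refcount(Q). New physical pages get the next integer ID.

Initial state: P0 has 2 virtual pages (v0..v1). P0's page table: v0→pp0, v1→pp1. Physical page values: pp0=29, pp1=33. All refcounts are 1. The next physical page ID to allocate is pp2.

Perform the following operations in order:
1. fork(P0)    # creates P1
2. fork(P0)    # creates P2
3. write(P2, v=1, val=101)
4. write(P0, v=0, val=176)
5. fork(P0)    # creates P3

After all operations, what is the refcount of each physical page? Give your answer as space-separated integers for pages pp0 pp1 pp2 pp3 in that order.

Op 1: fork(P0) -> P1. 2 ppages; refcounts: pp0:2 pp1:2
Op 2: fork(P0) -> P2. 2 ppages; refcounts: pp0:3 pp1:3
Op 3: write(P2, v1, 101). refcount(pp1)=3>1 -> COPY to pp2. 3 ppages; refcounts: pp0:3 pp1:2 pp2:1
Op 4: write(P0, v0, 176). refcount(pp0)=3>1 -> COPY to pp3. 4 ppages; refcounts: pp0:2 pp1:2 pp2:1 pp3:1
Op 5: fork(P0) -> P3. 4 ppages; refcounts: pp0:2 pp1:3 pp2:1 pp3:2

Answer: 2 3 1 2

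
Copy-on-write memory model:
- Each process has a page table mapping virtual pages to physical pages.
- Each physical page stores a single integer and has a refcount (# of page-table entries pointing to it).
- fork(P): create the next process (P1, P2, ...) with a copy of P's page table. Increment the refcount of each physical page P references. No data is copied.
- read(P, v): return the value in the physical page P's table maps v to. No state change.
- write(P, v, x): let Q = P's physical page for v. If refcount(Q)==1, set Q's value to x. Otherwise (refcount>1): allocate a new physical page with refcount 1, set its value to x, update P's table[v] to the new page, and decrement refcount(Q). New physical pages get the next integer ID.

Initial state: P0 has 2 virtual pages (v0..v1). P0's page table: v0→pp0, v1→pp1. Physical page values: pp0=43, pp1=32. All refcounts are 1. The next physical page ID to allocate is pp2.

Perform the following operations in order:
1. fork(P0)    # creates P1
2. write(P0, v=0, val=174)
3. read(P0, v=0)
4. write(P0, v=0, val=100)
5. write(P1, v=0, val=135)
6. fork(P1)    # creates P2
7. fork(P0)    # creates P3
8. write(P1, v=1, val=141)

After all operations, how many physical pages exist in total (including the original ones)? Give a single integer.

Op 1: fork(P0) -> P1. 2 ppages; refcounts: pp0:2 pp1:2
Op 2: write(P0, v0, 174). refcount(pp0)=2>1 -> COPY to pp2. 3 ppages; refcounts: pp0:1 pp1:2 pp2:1
Op 3: read(P0, v0) -> 174. No state change.
Op 4: write(P0, v0, 100). refcount(pp2)=1 -> write in place. 3 ppages; refcounts: pp0:1 pp1:2 pp2:1
Op 5: write(P1, v0, 135). refcount(pp0)=1 -> write in place. 3 ppages; refcounts: pp0:1 pp1:2 pp2:1
Op 6: fork(P1) -> P2. 3 ppages; refcounts: pp0:2 pp1:3 pp2:1
Op 7: fork(P0) -> P3. 3 ppages; refcounts: pp0:2 pp1:4 pp2:2
Op 8: write(P1, v1, 141). refcount(pp1)=4>1 -> COPY to pp3. 4 ppages; refcounts: pp0:2 pp1:3 pp2:2 pp3:1

Answer: 4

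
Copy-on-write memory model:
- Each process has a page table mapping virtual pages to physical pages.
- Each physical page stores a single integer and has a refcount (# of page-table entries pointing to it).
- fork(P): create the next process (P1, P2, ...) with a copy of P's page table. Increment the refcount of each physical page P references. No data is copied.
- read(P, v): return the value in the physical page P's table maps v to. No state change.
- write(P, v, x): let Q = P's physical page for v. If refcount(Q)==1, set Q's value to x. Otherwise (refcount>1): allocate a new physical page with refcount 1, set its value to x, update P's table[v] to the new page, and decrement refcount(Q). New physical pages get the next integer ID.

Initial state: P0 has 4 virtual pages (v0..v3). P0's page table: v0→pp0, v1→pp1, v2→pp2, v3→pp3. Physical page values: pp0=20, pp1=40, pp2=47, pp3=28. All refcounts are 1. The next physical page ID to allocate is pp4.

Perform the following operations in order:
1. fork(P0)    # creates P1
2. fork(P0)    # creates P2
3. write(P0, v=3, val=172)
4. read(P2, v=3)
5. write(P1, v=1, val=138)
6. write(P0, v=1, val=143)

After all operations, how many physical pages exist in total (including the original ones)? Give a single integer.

Answer: 7

Derivation:
Op 1: fork(P0) -> P1. 4 ppages; refcounts: pp0:2 pp1:2 pp2:2 pp3:2
Op 2: fork(P0) -> P2. 4 ppages; refcounts: pp0:3 pp1:3 pp2:3 pp3:3
Op 3: write(P0, v3, 172). refcount(pp3)=3>1 -> COPY to pp4. 5 ppages; refcounts: pp0:3 pp1:3 pp2:3 pp3:2 pp4:1
Op 4: read(P2, v3) -> 28. No state change.
Op 5: write(P1, v1, 138). refcount(pp1)=3>1 -> COPY to pp5. 6 ppages; refcounts: pp0:3 pp1:2 pp2:3 pp3:2 pp4:1 pp5:1
Op 6: write(P0, v1, 143). refcount(pp1)=2>1 -> COPY to pp6. 7 ppages; refcounts: pp0:3 pp1:1 pp2:3 pp3:2 pp4:1 pp5:1 pp6:1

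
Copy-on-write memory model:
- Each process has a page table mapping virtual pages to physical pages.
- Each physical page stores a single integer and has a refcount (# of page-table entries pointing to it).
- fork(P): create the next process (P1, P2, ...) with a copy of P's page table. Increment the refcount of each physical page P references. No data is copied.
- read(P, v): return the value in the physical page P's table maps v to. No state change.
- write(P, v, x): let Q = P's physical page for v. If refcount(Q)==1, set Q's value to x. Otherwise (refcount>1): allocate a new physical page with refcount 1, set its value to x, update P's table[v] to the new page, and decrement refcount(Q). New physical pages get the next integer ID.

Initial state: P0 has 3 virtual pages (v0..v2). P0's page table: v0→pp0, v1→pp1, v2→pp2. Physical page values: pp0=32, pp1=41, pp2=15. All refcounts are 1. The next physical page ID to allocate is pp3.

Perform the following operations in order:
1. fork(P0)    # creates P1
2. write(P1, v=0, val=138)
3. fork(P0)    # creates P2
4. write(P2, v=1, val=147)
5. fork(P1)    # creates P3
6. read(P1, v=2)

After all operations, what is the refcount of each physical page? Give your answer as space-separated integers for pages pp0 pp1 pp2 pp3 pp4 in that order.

Op 1: fork(P0) -> P1. 3 ppages; refcounts: pp0:2 pp1:2 pp2:2
Op 2: write(P1, v0, 138). refcount(pp0)=2>1 -> COPY to pp3. 4 ppages; refcounts: pp0:1 pp1:2 pp2:2 pp3:1
Op 3: fork(P0) -> P2. 4 ppages; refcounts: pp0:2 pp1:3 pp2:3 pp3:1
Op 4: write(P2, v1, 147). refcount(pp1)=3>1 -> COPY to pp4. 5 ppages; refcounts: pp0:2 pp1:2 pp2:3 pp3:1 pp4:1
Op 5: fork(P1) -> P3. 5 ppages; refcounts: pp0:2 pp1:3 pp2:4 pp3:2 pp4:1
Op 6: read(P1, v2) -> 15. No state change.

Answer: 2 3 4 2 1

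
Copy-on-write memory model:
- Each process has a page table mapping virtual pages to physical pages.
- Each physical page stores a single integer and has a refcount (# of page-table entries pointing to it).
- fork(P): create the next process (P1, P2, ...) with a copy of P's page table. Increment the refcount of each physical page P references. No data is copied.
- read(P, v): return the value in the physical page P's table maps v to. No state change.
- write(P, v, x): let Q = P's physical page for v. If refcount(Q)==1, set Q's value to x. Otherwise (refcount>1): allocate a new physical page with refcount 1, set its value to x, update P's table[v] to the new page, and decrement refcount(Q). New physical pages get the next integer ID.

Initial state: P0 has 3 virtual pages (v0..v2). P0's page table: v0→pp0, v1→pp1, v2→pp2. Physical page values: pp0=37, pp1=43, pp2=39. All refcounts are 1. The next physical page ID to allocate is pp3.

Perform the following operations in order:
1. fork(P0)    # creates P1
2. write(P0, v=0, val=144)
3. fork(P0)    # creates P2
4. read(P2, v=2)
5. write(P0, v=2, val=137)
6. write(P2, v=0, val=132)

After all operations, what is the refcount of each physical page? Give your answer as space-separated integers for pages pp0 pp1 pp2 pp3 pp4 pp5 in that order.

Op 1: fork(P0) -> P1. 3 ppages; refcounts: pp0:2 pp1:2 pp2:2
Op 2: write(P0, v0, 144). refcount(pp0)=2>1 -> COPY to pp3. 4 ppages; refcounts: pp0:1 pp1:2 pp2:2 pp3:1
Op 3: fork(P0) -> P2. 4 ppages; refcounts: pp0:1 pp1:3 pp2:3 pp3:2
Op 4: read(P2, v2) -> 39. No state change.
Op 5: write(P0, v2, 137). refcount(pp2)=3>1 -> COPY to pp4. 5 ppages; refcounts: pp0:1 pp1:3 pp2:2 pp3:2 pp4:1
Op 6: write(P2, v0, 132). refcount(pp3)=2>1 -> COPY to pp5. 6 ppages; refcounts: pp0:1 pp1:3 pp2:2 pp3:1 pp4:1 pp5:1

Answer: 1 3 2 1 1 1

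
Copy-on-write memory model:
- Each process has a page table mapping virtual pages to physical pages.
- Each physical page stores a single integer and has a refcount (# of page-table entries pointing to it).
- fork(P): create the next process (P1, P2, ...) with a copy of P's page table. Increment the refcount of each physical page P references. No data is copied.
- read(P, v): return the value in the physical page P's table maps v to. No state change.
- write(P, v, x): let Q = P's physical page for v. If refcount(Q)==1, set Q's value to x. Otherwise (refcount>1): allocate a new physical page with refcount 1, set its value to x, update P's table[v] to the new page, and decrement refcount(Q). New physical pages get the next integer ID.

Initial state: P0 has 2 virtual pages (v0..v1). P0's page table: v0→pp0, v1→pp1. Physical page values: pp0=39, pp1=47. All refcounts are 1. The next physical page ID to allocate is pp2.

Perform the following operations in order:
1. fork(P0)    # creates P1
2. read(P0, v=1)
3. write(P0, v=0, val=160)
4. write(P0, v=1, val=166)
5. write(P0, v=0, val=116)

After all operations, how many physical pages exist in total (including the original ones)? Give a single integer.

Op 1: fork(P0) -> P1. 2 ppages; refcounts: pp0:2 pp1:2
Op 2: read(P0, v1) -> 47. No state change.
Op 3: write(P0, v0, 160). refcount(pp0)=2>1 -> COPY to pp2. 3 ppages; refcounts: pp0:1 pp1:2 pp2:1
Op 4: write(P0, v1, 166). refcount(pp1)=2>1 -> COPY to pp3. 4 ppages; refcounts: pp0:1 pp1:1 pp2:1 pp3:1
Op 5: write(P0, v0, 116). refcount(pp2)=1 -> write in place. 4 ppages; refcounts: pp0:1 pp1:1 pp2:1 pp3:1

Answer: 4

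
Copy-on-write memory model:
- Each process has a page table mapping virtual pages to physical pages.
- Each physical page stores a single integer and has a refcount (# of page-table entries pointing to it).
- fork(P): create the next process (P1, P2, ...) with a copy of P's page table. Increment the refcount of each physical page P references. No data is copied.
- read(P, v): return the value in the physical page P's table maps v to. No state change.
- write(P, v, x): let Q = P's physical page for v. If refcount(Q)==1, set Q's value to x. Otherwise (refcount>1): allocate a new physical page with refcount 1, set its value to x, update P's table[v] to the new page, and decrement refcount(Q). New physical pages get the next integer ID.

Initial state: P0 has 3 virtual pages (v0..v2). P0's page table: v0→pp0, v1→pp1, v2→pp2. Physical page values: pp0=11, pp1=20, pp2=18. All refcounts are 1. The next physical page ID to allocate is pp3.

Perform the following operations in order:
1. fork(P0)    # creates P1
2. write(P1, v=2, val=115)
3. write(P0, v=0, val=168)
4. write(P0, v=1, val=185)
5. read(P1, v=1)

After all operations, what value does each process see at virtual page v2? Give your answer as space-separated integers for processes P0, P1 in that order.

Op 1: fork(P0) -> P1. 3 ppages; refcounts: pp0:2 pp1:2 pp2:2
Op 2: write(P1, v2, 115). refcount(pp2)=2>1 -> COPY to pp3. 4 ppages; refcounts: pp0:2 pp1:2 pp2:1 pp3:1
Op 3: write(P0, v0, 168). refcount(pp0)=2>1 -> COPY to pp4. 5 ppages; refcounts: pp0:1 pp1:2 pp2:1 pp3:1 pp4:1
Op 4: write(P0, v1, 185). refcount(pp1)=2>1 -> COPY to pp5. 6 ppages; refcounts: pp0:1 pp1:1 pp2:1 pp3:1 pp4:1 pp5:1
Op 5: read(P1, v1) -> 20. No state change.
P0: v2 -> pp2 = 18
P1: v2 -> pp3 = 115

Answer: 18 115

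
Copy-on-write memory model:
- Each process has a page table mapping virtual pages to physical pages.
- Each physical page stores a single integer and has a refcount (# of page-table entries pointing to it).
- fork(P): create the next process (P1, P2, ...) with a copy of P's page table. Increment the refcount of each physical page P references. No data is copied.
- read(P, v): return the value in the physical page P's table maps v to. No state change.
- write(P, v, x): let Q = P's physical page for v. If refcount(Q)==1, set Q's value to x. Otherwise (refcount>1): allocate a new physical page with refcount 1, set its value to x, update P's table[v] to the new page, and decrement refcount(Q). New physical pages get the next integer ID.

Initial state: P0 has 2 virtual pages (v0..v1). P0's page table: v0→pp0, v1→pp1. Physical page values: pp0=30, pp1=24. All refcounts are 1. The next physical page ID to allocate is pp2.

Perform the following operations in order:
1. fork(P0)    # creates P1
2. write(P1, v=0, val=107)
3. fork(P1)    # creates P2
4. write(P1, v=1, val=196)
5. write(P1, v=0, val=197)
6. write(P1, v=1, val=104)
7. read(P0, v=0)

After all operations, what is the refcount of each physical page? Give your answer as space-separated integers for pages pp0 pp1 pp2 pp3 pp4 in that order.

Answer: 1 2 1 1 1

Derivation:
Op 1: fork(P0) -> P1. 2 ppages; refcounts: pp0:2 pp1:2
Op 2: write(P1, v0, 107). refcount(pp0)=2>1 -> COPY to pp2. 3 ppages; refcounts: pp0:1 pp1:2 pp2:1
Op 3: fork(P1) -> P2. 3 ppages; refcounts: pp0:1 pp1:3 pp2:2
Op 4: write(P1, v1, 196). refcount(pp1)=3>1 -> COPY to pp3. 4 ppages; refcounts: pp0:1 pp1:2 pp2:2 pp3:1
Op 5: write(P1, v0, 197). refcount(pp2)=2>1 -> COPY to pp4. 5 ppages; refcounts: pp0:1 pp1:2 pp2:1 pp3:1 pp4:1
Op 6: write(P1, v1, 104). refcount(pp3)=1 -> write in place. 5 ppages; refcounts: pp0:1 pp1:2 pp2:1 pp3:1 pp4:1
Op 7: read(P0, v0) -> 30. No state change.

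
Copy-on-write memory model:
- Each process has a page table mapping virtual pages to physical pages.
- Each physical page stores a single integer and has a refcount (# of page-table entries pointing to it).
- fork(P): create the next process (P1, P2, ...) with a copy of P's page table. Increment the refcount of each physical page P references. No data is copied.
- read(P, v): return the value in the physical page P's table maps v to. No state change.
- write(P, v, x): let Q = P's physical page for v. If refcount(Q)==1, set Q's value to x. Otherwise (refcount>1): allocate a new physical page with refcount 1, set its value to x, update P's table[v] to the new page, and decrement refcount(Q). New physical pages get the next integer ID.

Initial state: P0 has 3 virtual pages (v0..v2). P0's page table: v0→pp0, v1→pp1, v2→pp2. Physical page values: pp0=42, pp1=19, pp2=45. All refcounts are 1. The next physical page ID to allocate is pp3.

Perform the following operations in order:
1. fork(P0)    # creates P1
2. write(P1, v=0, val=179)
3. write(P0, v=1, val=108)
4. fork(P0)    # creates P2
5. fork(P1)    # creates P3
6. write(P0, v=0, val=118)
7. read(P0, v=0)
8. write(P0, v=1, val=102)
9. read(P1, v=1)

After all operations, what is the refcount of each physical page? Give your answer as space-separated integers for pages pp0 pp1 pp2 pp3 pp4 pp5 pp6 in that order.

Answer: 1 2 4 2 1 1 1

Derivation:
Op 1: fork(P0) -> P1. 3 ppages; refcounts: pp0:2 pp1:2 pp2:2
Op 2: write(P1, v0, 179). refcount(pp0)=2>1 -> COPY to pp3. 4 ppages; refcounts: pp0:1 pp1:2 pp2:2 pp3:1
Op 3: write(P0, v1, 108). refcount(pp1)=2>1 -> COPY to pp4. 5 ppages; refcounts: pp0:1 pp1:1 pp2:2 pp3:1 pp4:1
Op 4: fork(P0) -> P2. 5 ppages; refcounts: pp0:2 pp1:1 pp2:3 pp3:1 pp4:2
Op 5: fork(P1) -> P3. 5 ppages; refcounts: pp0:2 pp1:2 pp2:4 pp3:2 pp4:2
Op 6: write(P0, v0, 118). refcount(pp0)=2>1 -> COPY to pp5. 6 ppages; refcounts: pp0:1 pp1:2 pp2:4 pp3:2 pp4:2 pp5:1
Op 7: read(P0, v0) -> 118. No state change.
Op 8: write(P0, v1, 102). refcount(pp4)=2>1 -> COPY to pp6. 7 ppages; refcounts: pp0:1 pp1:2 pp2:4 pp3:2 pp4:1 pp5:1 pp6:1
Op 9: read(P1, v1) -> 19. No state change.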